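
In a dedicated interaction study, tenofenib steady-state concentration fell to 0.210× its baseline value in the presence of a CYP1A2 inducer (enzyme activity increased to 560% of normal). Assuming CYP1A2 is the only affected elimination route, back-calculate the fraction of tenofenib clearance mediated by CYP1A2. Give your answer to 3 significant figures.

0.818

Let fm be the CYP1A2 fraction. New clearance relative to baseline = fm × 5.6 + (1 − fm).
Steady-state concentration ratio = 1 / (new CL fraction), so new CL fraction = 1 / 0.210 = 4.762.
fm × 5.6 + 1 − fm = 4.762  ⇒  fm × (5.6 − 1) = 3.762  ⇒  fm = 0.818.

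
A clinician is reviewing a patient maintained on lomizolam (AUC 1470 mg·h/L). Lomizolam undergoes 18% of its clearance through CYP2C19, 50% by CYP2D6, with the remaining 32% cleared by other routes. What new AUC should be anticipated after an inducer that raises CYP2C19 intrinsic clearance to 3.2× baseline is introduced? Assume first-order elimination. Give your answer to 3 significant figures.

1.05 × 10³ mg·h/L

The CYP2C19 pathway (18% of clearance) increases to 3.2× activity: 0.18 × 3.2 = 0.576.
CYP2D6 (50%) and the residual 32% are unaffected.
Relative clearance = 0.576 + 0.5 + 0.32 = 1.396.
AUC ∝ 1/CL, so new value = 1470 / 1.396 = 1.05 × 10³ mg·h/L.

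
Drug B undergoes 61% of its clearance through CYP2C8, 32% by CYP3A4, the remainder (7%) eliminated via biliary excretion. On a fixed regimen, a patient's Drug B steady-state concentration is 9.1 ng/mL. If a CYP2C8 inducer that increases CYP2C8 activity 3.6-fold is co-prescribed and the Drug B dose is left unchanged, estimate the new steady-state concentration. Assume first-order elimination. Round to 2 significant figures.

The CYP2C8 pathway (61% of clearance) rises to 3.6× activity: 0.61 × 3.6 = 2.196.
CYP3A4 (32%) and the residual 7% are unaffected.
CL_new/CL_old = 2.196 + 0.32 + 0.07 = 2.586.
With dosing unchanged, steady-state concentration scales as 1/CL: 9.1 / 2.586 = 3.5 ng/mL.

3.5 ng/mL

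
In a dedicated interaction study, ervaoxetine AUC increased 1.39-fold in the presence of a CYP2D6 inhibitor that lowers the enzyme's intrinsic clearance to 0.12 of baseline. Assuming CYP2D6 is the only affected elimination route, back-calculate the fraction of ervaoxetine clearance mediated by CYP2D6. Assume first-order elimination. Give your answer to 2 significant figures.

CL'/CL = 1 / 1.39 = 0.7194
0.12·fm + (1 − fm) = 0.7194
fm = (0.7194 − 1) / (0.12 − 1) = 0.32

0.32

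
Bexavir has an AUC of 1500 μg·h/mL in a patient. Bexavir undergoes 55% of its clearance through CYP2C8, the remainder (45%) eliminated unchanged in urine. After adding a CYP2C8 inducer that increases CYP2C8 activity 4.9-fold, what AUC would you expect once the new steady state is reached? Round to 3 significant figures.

CYP2C8: 0.55 × 4.9 = 2.695
Other: 0.45 (unchanged)
New clearance relative to baseline: 2.695 + 0.45 = 3.145.
New AUC = baseline ÷ relative clearance = 1500 / 3.145 = 477 μg·h/mL.

477 μg·h/mL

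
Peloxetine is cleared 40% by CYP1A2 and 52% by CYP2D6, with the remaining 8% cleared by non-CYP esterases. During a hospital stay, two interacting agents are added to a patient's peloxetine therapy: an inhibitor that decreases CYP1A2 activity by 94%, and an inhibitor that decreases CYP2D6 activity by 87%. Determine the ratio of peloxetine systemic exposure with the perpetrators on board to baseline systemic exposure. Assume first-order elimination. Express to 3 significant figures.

CYP1A2: 0.4 × 0.06 = 0.024
CYP2D6: 0.52 × 0.13 = 0.0676
Other: 0.08 (unchanged)
Relative clearance = 0.024 + 0.0676 + 0.08 = 0.1716.
Systemic exposure ∝ 1/CL: fold-change = 1 / 0.1716 = 5.83.

5.83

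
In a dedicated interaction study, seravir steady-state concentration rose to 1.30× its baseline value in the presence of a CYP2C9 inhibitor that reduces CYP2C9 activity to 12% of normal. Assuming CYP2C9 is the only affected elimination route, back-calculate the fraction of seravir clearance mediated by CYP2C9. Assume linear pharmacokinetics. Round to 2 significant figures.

0.26

Let x = fm,CYP2C9. Because steady-state concentration ∝ 1/CL, relative clearance fell to 1/1.30 = 0.7692.
Only the CYP2C9 route changed, so 0.7692 = x·0.12 + (1 − x), giving x = 0.26.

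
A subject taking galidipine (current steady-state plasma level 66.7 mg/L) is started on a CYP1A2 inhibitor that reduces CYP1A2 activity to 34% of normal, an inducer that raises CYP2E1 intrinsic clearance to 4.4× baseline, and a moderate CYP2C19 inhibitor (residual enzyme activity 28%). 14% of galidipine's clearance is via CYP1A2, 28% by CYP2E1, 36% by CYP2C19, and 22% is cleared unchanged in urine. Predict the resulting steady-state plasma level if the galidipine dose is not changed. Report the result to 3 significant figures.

CYP1A2: 0.14 × 0.34 = 0.0476
CYP2E1: 0.28 × 4.4 = 1.232
CYP2C19: 0.36 × 0.28 = 0.1008
Other: 0.22 (unchanged)
Relative clearance = 0.0476 + 1.232 + 0.1008 + 0.22 = 1.6004.
New steady-state plasma level = 66.7 / 1.6004 = 41.7 mg/L (concentration scales inversely with clearance).

41.7 mg/L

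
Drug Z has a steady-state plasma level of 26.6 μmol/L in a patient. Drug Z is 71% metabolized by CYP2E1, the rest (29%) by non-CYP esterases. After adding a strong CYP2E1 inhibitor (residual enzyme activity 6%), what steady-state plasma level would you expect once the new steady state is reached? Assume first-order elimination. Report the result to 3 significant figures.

80.0 μmol/L

The CYP2E1 pathway (71% of clearance) is reduced to 0.06× activity: 0.71 × 0.06 = 0.0426.
Non-CYP routes (29%) are unchanged.
CL_new/CL_old = 0.0426 + 0.29 = 0.3326.
New steady-state plasma level = baseline ÷ relative clearance = 26.6 / 0.3326 = 80.0 μmol/L.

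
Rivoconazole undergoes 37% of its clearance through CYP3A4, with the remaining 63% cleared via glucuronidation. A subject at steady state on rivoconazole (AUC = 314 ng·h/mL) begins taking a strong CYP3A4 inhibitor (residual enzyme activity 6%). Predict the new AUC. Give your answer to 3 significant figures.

CYP3A4: 0.37 × 0.06 = 0.0222
Other: 0.63 (unchanged)
CL_new/CL_old = 0.0222 + 0.63 = 0.6522.
AUC ∝ 1/CL, so new value = 314 / 0.6522 = 481 ng·h/mL.

481 ng·h/mL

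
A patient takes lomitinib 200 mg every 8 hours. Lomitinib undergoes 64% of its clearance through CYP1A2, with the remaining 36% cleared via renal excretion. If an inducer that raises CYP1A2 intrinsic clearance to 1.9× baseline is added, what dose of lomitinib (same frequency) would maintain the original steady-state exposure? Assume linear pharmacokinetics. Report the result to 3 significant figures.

The CYP1A2 pathway (64% of clearance) is boosted to 1.9× activity: 0.64 × 1.9 = 1.216.
The remaining 36% of clearance is unaffected.
New clearance relative to baseline: 1.216 + 0.36 = 1.576.
To maintain the same steady-state level, dose must scale with clearance: new dose = 200 × 1.576 = 315 mg.

315 mg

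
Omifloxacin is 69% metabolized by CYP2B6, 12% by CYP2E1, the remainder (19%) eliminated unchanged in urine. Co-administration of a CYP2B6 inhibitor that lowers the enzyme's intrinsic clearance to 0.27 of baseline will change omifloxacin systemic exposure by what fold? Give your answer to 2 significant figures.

CYP2B6: 0.69 × 0.27 = 0.1863
CYP2E1: 0.12 (unchanged)
Other: 0.19 (unchanged)
CL_new/CL_old = 0.1863 + 0.12 + 0.19 = 0.4963.
Systemic exposure is inversely proportional to clearance, so the fold-change is 1 / 0.4963 = 2.0.

2.0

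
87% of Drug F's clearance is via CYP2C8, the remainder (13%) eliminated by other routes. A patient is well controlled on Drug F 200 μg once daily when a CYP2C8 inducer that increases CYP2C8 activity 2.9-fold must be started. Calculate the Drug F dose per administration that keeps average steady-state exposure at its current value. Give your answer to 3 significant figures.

CYP2C8: 0.87 × 2.9 = 2.523
Other: 0.13 (unchanged)
CL_new/CL_old = 2.523 + 0.13 = 2.653.
To maintain the same steady-state level, dose must scale with clearance: new dose = 200 × 2.653 = 531 μg.

531 μg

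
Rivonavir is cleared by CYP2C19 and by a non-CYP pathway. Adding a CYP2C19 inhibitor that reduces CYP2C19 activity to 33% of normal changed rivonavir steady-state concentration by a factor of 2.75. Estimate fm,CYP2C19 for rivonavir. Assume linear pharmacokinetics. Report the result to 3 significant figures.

0.950

CL'/CL = 1 / 2.75 = 0.3636
0.33·fm + (1 − fm) = 0.3636
fm = (0.3636 − 1) / (0.33 − 1) = 0.950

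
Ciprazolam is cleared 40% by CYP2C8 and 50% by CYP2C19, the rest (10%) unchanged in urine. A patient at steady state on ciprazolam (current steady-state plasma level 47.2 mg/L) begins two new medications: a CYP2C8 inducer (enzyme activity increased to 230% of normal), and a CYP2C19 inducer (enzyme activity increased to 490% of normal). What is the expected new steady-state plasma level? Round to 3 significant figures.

The CYP2C8 pathway (40% of clearance) increases to 2.3× activity: 0.4 × 2.3 = 0.92.
The CYP2C19 pathway (50% of clearance) rises to 4.9× activity: 0.5 × 4.9 = 2.45.
The remaining 10% of clearance is unaffected.
CL_new/CL_old = 0.92 + 2.45 + 0.1 = 3.47.
New steady-state plasma level = 47.2 / 3.47 = 13.6 mg/L (concentration scales inversely with clearance).

13.6 mg/L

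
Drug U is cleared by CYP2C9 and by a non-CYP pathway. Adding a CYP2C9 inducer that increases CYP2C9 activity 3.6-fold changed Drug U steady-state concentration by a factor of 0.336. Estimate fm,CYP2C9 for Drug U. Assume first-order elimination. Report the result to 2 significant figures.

0.76

Write x for the fraction cleared via CYP2C9. The observed steady-state concentration change means clearance rose to 1/0.336 = 2.976 of baseline.
Only the CYP2C9 route changed, so 2.976 = x·3.6 + (1 − x), giving x = 0.76.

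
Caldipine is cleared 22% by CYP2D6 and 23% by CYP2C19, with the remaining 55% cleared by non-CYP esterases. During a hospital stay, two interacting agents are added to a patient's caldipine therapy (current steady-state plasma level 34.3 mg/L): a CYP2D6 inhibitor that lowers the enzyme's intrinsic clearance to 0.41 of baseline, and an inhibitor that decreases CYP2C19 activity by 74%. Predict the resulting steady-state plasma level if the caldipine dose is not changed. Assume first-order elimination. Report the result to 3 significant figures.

49.0 mg/L

CYP2D6: 0.22 × 0.41 = 0.0902
CYP2C19: 0.23 × 0.26 = 0.0598
Other: 0.55 (unchanged)
CL_new/CL_old = 0.0902 + 0.0598 + 0.55 = 0.7.
Steady-state plasma level ∝ 1/CL: new value = 34.3 / 0.7 = 49.0 mg/L.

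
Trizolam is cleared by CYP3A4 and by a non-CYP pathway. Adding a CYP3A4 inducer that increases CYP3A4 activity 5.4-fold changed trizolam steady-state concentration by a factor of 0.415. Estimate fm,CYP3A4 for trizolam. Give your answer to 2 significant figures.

Write x for the fraction cleared via CYP3A4. The observed steady-state concentration change means clearance rose to 1/0.415 = 2.41 of baseline.
Setting x·5.4 + (1 − x) = 2.41 and solving: x = (2.41 − 1)/(5.4 − 1) = 0.32.

0.32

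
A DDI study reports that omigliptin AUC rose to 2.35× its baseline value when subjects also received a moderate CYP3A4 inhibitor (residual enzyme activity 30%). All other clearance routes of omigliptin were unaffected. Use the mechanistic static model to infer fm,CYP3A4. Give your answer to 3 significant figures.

Let x = fm,CYP3A4. Because AUC ∝ 1/CL, relative clearance fell to 1/2.35 = 0.4255.
Only the CYP3A4 route changed, so 0.4255 = x·0.3 + (1 − x), giving x = 0.821.

0.821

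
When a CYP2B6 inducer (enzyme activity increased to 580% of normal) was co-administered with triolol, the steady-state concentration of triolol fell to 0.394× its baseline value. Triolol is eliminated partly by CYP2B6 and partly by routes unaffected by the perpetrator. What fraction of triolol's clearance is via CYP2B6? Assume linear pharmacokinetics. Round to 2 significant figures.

0.32

Write x for the fraction cleared via CYP2B6. The observed steady-state concentration change means clearance rose to 1/0.394 = 2.538 of baseline.
Only the CYP2B6 route changed, so 2.538 = x·5.8 + (1 − x), giving x = 0.32.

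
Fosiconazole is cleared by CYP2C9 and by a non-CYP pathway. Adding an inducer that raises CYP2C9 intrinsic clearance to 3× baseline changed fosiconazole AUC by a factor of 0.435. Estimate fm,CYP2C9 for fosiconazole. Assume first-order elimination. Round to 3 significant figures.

Let fm be the CYP2C9 fraction. New clearance relative to baseline = fm × 3 + (1 − fm).
AUC ratio = 1 / (new CL fraction), so new CL fraction = 1 / 0.435 = 2.299.
fm × 3 + 1 − fm = 2.299  ⇒  fm × (3 − 1) = 1.299  ⇒  fm = 0.649.

0.649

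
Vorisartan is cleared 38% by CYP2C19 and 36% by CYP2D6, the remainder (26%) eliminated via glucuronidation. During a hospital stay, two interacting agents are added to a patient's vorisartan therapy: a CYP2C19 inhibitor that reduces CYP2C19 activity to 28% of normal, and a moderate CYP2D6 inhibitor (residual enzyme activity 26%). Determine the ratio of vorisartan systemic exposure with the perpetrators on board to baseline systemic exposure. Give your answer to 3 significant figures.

CYP2C19: 0.38 × 0.28 = 0.1064
CYP2D6: 0.36 × 0.26 = 0.0936
Other: 0.26 (unchanged)
Relative clearance = 0.1064 + 0.0936 + 0.26 = 0.46.
Because systemic exposure varies inversely with clearance, the combined effect is 1 / 0.46 = 2.17.

2.17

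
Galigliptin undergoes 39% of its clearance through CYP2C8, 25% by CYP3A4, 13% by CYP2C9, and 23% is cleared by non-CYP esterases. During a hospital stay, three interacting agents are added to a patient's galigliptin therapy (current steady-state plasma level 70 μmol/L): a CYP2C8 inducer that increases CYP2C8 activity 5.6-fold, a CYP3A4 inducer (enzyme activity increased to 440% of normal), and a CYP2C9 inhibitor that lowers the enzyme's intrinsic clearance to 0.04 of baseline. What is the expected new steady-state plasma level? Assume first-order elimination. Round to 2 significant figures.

20 μmol/L

The CYP2C8 pathway (39% of clearance) is boosted to 5.6× activity: 0.39 × 5.6 = 2.184.
The CYP3A4 pathway (25% of clearance) increases to 4.4× activity: 0.25 × 4.4 = 1.1.
The CYP2C9 pathway (13% of clearance) drops to 0.04× activity: 0.13 × 0.04 = 0.0052.
The remaining 23% of clearance is unaffected.
New clearance relative to baseline: 2.184 + 1.1 + 0.0052 + 0.23 = 3.5192.
Dividing the baseline by the relative clearance: 70 / 3.5192 = 20 μmol/L.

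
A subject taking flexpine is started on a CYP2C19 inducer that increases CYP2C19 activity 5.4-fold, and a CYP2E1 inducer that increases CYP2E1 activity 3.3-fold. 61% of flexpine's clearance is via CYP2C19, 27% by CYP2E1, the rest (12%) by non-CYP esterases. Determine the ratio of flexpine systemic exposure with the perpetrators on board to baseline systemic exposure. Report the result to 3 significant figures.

0.232

CYP2C19: 0.61 × 5.4 = 3.294
CYP2E1: 0.27 × 3.3 = 0.891
Other: 0.12 (unchanged)
New clearance relative to baseline: 3.294 + 0.891 + 0.12 = 4.305.
Because systemic exposure varies inversely with clearance, the combined effect is 1 / 4.305 = 0.232.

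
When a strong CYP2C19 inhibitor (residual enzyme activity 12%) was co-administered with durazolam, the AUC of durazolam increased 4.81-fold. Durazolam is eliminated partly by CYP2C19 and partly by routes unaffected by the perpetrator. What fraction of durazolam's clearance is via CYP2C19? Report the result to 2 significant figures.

Let fm be the CYP2C19 fraction. New clearance relative to baseline = fm × 0.12 + (1 − fm).
AUC ratio = 1 / (new CL fraction), so new CL fraction = 1 / 4.81 = 0.2079.
fm × 0.12 + 1 − fm = 0.2079  ⇒  fm × (0.12 − 1) = −0.7921  ⇒  fm = 0.90.

0.90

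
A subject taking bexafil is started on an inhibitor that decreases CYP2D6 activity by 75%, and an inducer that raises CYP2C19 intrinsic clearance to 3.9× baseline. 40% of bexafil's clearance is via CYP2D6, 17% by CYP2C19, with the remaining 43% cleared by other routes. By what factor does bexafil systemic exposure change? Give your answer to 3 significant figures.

The CYP2D6 pathway (40% of clearance) falls to 0.25× activity: 0.4 × 0.25 = 0.1.
The CYP2C19 pathway (17% of clearance) is boosted to 3.9× activity: 0.17 × 3.9 = 0.663.
Non-CYP routes (43%) are unchanged.
Relative clearance = 0.1 + 0.663 + 0.43 = 1.193.
Because systemic exposure varies inversely with clearance, the combined effect is 1 / 1.193 = 0.838.

0.838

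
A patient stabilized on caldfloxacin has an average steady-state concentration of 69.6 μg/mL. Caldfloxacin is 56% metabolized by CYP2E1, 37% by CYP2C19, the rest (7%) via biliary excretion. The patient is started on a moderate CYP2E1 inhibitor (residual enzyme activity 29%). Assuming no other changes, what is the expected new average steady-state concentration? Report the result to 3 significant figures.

The CYP2E1 pathway (56% of clearance) is reduced to 0.29× activity: 0.56 × 0.29 = 0.1624.
CYP2C19 (37%) and the residual 7% are unaffected.
New clearance relative to baseline: 0.1624 + 0.37 + 0.07 = 0.6024.
New average steady-state concentration = baseline ÷ relative clearance = 69.6 / 0.6024 = 116 μg/mL.

116 μg/mL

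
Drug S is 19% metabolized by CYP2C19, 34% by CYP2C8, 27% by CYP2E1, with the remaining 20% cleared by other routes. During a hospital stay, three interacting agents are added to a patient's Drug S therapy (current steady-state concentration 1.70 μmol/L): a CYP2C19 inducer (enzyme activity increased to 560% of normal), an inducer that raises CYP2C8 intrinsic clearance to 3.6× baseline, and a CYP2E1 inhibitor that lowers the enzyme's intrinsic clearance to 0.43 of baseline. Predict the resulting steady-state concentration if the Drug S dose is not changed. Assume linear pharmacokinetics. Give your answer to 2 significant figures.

CYP2C19: 0.19 × 5.6 = 1.064
CYP2C8: 0.34 × 3.6 = 1.224
CYP2E1: 0.27 × 0.43 = 0.1161
Other: 0.2 (unchanged)
New clearance relative to baseline: 1.064 + 1.224 + 0.1161 + 0.2 = 2.6041.
New steady-state concentration = 1.70 / 2.6041 = 0.65 μmol/L (concentration scales inversely with clearance).

0.65 μmol/L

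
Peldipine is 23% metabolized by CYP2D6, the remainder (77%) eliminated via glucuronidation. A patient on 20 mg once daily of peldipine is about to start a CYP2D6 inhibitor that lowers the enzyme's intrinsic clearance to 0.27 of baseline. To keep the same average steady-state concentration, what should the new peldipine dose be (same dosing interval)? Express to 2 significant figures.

17 mg

CYP2D6: 0.23 × 0.27 = 0.0621
Other: 0.77 (unchanged)
New clearance relative to baseline: 0.0621 + 0.77 = 0.8321.
To maintain the same steady-state level, dose must scale with clearance: new dose = 20 × 0.8321 = 17 mg.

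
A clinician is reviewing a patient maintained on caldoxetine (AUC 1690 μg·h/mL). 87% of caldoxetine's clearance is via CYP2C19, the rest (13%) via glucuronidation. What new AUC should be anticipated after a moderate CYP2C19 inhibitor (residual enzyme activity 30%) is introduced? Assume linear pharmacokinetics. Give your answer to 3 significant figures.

The CYP2C19 pathway (87% of clearance) drops to 0.3× activity: 0.87 × 0.3 = 0.261.
Non-CYP routes (13%) are unchanged.
CL_new/CL_old = 0.261 + 0.13 = 0.391.
AUC ∝ 1/CL, so new value = 1690 / 0.391 = 4.32 × 10³ μg·h/mL.

4.32 × 10³ μg·h/mL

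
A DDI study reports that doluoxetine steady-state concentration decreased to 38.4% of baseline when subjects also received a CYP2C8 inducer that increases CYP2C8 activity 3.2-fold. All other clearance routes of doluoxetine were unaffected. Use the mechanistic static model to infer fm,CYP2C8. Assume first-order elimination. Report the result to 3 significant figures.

CL'/CL = 1 / 0.384 = 2.604
3.2·fm + (1 − fm) = 2.604
fm = (2.604 − 1) / (3.2 − 1) = 0.729

0.729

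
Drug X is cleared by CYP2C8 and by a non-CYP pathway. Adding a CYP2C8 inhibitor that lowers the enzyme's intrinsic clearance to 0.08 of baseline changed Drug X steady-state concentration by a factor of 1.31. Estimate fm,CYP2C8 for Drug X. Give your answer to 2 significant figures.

Write x for the fraction cleared via CYP2C8. The observed steady-state concentration change means clearance fell to 1/1.31 = 0.7634 of baseline.
Setting x·0.08 + (1 − x) = 0.7634 and solving: x = (0.7634 − 1)/(0.08 − 1) = 0.26.

0.26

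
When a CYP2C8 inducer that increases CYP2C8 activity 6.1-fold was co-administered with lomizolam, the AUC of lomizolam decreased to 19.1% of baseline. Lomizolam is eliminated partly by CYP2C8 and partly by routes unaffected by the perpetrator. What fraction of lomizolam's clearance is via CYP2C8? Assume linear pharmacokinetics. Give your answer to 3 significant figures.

Let fm be the CYP2C8 fraction. New clearance relative to baseline = fm × 6.1 + (1 − fm).
AUC ratio = 1 / (new CL fraction), so new CL fraction = 1 / 0.191 = 5.236.
fm × 6.1 + 1 − fm = 5.236  ⇒  fm × (6.1 − 1) = 4.236  ⇒  fm = 0.831.

0.831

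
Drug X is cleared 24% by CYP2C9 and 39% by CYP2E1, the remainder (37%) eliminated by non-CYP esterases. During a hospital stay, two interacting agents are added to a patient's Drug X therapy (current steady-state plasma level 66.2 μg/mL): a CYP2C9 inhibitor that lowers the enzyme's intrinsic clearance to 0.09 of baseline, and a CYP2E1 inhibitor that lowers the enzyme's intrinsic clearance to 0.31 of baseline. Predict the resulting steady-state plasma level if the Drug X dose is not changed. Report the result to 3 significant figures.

The CYP2C9 pathway (24% of clearance) drops to 0.09× activity: 0.24 × 0.09 = 0.0216.
The CYP2E1 pathway (39% of clearance) drops to 0.31× activity: 0.39 × 0.31 = 0.1209.
Non-CYP routes (37%) are unchanged.
CL_new/CL_old = 0.0216 + 0.1209 + 0.37 = 0.5125.
New steady-state plasma level = 66.2 / 0.5125 = 129 μg/mL (concentration scales inversely with clearance).

129 μg/mL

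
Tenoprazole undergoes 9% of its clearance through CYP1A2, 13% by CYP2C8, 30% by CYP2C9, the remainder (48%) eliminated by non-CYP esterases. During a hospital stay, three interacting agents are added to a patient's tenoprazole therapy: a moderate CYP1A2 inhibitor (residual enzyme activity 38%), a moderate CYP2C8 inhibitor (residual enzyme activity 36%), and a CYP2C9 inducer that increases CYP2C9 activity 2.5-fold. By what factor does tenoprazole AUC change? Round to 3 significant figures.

0.763

CYP1A2: 0.09 × 0.38 = 0.0342
CYP2C8: 0.13 × 0.36 = 0.0468
CYP2C9: 0.3 × 2.5 = 0.75
Other: 0.48 (unchanged)
New clearance relative to baseline: 0.0342 + 0.0468 + 0.75 + 0.48 = 1.311.
Because AUC varies inversely with clearance, the combined effect is 1 / 1.311 = 0.763.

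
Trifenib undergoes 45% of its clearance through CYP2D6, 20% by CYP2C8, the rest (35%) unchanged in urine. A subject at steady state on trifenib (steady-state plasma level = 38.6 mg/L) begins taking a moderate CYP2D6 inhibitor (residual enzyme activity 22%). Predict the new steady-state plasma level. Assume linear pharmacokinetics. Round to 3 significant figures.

59.5 mg/L

The CYP2D6 pathway (45% of clearance) falls to 0.22× activity: 0.45 × 0.22 = 0.099.
CYP2C8 (20%) and the residual 35% are unaffected.
Relative clearance = 0.099 + 0.2 + 0.35 = 0.649.
Steady-state plasma level ∝ 1/CL, so new value = 38.6 / 0.649 = 59.5 mg/L.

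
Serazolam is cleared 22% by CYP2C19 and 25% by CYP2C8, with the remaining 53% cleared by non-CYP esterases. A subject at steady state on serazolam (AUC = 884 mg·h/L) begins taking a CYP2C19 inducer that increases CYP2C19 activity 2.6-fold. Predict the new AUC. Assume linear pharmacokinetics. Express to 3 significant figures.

654 mg·h/L

The CYP2C19 pathway (22% of clearance) is boosted to 2.6× activity: 0.22 × 2.6 = 0.572.
CYP2C8 (25%) and the residual 53% are unaffected.
New clearance relative to baseline: 0.572 + 0.25 + 0.53 = 1.352.
AUC ∝ 1/CL, so new value = 884 / 1.352 = 654 mg·h/L.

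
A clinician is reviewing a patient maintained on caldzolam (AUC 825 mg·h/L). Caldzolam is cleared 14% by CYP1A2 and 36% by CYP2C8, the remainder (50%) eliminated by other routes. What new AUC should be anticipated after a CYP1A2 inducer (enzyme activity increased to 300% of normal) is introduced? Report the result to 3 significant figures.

The CYP1A2 pathway (14% of clearance) rises to 3× activity: 0.14 × 3 = 0.42.
CYP2C8 (36%) and the residual 50% are unaffected.
New clearance relative to baseline: 0.42 + 0.36 + 0.5 = 1.28.
New AUC = baseline ÷ relative clearance = 825 / 1.28 = 645 mg·h/L.

645 mg·h/L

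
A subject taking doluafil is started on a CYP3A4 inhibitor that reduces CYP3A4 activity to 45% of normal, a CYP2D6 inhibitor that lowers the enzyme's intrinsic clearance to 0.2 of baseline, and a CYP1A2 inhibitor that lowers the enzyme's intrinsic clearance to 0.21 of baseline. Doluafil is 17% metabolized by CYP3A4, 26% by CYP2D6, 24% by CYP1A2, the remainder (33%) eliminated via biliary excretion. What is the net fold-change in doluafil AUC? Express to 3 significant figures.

The CYP3A4 pathway (17% of clearance) falls to 0.45× activity: 0.17 × 0.45 = 0.0765.
The CYP2D6 pathway (26% of clearance) is reduced to 0.2× activity: 0.26 × 0.2 = 0.052.
The CYP1A2 pathway (24% of clearance) drops to 0.21× activity: 0.24 × 0.21 = 0.0504.
The remaining 33% of clearance is unaffected.
New clearance relative to baseline: 0.0765 + 0.052 + 0.0504 + 0.33 = 0.5089.
AUC ∝ 1/CL: fold-change = 1 / 0.5089 = 1.97.

1.97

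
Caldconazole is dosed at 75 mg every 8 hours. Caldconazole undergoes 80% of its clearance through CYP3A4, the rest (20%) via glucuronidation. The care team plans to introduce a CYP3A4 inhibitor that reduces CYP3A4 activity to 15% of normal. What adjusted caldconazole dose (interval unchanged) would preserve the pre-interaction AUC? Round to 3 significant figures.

24.0 mg

The CYP3A4 pathway (80% of clearance) drops to 0.15× activity: 0.8 × 0.15 = 0.12.
The remaining 20% of clearance is unaffected.
CL_new/CL_old = 0.12 + 0.2 = 0.32.
To maintain the same steady-state level, dose must scale with clearance: new dose = 75 × 0.32 = 24.0 mg.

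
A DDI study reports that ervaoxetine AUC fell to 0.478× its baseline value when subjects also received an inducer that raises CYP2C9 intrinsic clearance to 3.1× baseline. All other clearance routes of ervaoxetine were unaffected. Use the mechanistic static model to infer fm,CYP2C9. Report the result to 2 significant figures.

CL'/CL = 1 / 0.478 = 2.092
3.1·fm + (1 − fm) = 2.092
fm = (2.092 − 1) / (3.1 − 1) = 0.52

0.52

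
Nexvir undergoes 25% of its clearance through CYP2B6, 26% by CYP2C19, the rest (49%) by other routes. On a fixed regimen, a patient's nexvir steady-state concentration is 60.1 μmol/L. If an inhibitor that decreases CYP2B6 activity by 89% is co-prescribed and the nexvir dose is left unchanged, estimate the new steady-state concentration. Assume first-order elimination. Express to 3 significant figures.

CYP2B6: 0.25 × 0.11 = 0.0275
CYP2C19: 0.26 (unchanged)
Other: 0.49 (unchanged)
New clearance relative to baseline: 0.0275 + 0.26 + 0.49 = 0.7775.
Steady-state concentration ∝ 1/CL, so new value = 60.1 / 0.7775 = 77.3 μmol/L.

77.3 μmol/L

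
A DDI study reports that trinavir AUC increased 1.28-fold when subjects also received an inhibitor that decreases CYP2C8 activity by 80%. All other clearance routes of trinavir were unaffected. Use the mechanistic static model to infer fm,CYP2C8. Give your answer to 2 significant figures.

CL'/CL = 1 / 1.28 = 0.7812
0.2·fm + (1 − fm) = 0.7812
fm = (0.7812 − 1) / (0.2 − 1) = 0.27

0.27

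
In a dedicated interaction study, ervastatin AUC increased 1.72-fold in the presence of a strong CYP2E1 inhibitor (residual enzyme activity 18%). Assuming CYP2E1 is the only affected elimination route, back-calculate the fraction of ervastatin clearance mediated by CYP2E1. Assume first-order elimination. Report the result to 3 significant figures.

Let fm be the CYP2E1 fraction. New clearance relative to baseline = fm × 0.18 + (1 − fm).
AUC ratio = 1 / (new CL fraction), so new CL fraction = 1 / 1.72 = 0.5814.
fm × 0.18 + 1 − fm = 0.5814  ⇒  fm × (0.18 − 1) = −0.4186  ⇒  fm = 0.510.

0.510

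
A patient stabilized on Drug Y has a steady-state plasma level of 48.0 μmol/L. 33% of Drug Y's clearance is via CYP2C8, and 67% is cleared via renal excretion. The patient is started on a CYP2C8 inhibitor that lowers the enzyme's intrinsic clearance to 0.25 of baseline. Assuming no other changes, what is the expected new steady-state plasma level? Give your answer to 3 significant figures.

The CYP2C8 pathway (33% of clearance) drops to 0.25× activity: 0.33 × 0.25 = 0.0825.
Non-CYP routes (67%) are unchanged.
New clearance relative to baseline: 0.0825 + 0.67 = 0.7525.
Steady-state plasma level ∝ 1/CL, so new value = 48.0 / 0.7525 = 63.8 μmol/L.

63.8 μmol/L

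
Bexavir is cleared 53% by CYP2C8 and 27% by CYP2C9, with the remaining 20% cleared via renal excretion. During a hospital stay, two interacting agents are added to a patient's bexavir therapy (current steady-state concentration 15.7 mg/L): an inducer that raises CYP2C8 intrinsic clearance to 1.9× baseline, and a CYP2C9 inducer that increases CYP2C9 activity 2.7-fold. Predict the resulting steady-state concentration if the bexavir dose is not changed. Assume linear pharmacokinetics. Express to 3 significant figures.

The CYP2C8 pathway (53% of clearance) increases to 1.9× activity: 0.53 × 1.9 = 1.007.
The CYP2C9 pathway (27% of clearance) is boosted to 2.7× activity: 0.27 × 2.7 = 0.729.
Non-CYP routes (20%) are unchanged.
CL_new/CL_old = 1.007 + 0.729 + 0.2 = 1.936.
New steady-state concentration = 15.7 / 1.936 = 8.11 mg/L (concentration scales inversely with clearance).

8.11 mg/L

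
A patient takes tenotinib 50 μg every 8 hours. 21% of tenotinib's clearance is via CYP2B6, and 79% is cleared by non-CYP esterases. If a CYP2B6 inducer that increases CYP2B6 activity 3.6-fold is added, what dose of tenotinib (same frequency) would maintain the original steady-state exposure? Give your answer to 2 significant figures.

77 μg

CYP2B6: 0.21 × 3.6 = 0.756
Other: 0.79 (unchanged)
CL_new/CL_old = 0.756 + 0.79 = 1.546.
Css,avg = (dose rate)/CL, so holding Css fixed requires dose ∝ CL: 50 × 1.546 = 77 μg.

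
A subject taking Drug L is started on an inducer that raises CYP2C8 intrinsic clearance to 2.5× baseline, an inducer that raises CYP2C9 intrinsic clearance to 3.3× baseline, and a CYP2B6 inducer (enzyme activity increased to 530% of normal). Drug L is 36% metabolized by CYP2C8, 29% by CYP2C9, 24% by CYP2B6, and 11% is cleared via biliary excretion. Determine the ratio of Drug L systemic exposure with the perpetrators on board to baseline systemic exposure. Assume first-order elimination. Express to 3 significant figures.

0.309

The CYP2C8 pathway (36% of clearance) rises to 2.5× activity: 0.36 × 2.5 = 0.9.
The CYP2C9 pathway (29% of clearance) rises to 3.3× activity: 0.29 × 3.3 = 0.957.
The CYP2B6 pathway (24% of clearance) rises to 5.3× activity: 0.24 × 5.3 = 1.272.
The remaining 11% of clearance is unaffected.
CL_new/CL_old = 0.9 + 0.957 + 1.272 + 0.11 = 3.239.
Systemic exposure ∝ 1/CL: fold-change = 1 / 3.239 = 0.309.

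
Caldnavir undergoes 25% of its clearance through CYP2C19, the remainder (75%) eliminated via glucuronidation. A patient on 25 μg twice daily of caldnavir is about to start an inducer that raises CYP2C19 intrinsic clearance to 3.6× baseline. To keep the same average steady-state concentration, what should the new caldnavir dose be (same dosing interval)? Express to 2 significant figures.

CYP2C19: 0.25 × 3.6 = 0.9
Other: 0.75 (unchanged)
New clearance relative to baseline: 0.9 + 0.75 = 1.65.
To maintain the same steady-state level, dose must scale with clearance: new dose = 25 × 1.65 = 41 μg.

41 μg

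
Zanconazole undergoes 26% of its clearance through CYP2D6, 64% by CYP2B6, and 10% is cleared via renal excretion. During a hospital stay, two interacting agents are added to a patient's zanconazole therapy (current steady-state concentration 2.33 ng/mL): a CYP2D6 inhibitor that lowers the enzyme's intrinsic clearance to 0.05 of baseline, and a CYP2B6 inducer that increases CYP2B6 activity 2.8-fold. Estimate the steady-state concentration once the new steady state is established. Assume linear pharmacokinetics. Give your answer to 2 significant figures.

The CYP2D6 pathway (26% of clearance) falls to 0.05× activity: 0.26 × 0.05 = 0.013.
The CYP2B6 pathway (64% of clearance) rises to 2.8× activity: 0.64 × 2.8 = 1.792.
The remaining 10% of clearance is unaffected.
Relative clearance = 0.013 + 1.792 + 0.1 = 1.905.
Steady-state concentration ∝ 1/CL: new value = 2.33 / 1.905 = 1.2 ng/mL.

1.2 ng/mL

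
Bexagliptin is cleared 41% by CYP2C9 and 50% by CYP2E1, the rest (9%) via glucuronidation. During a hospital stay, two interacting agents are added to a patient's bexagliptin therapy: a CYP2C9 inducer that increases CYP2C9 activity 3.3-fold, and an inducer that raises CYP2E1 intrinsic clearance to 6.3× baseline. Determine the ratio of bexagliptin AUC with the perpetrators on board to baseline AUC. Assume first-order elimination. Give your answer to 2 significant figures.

The CYP2C9 pathway (41% of clearance) is boosted to 3.3× activity: 0.41 × 3.3 = 1.353.
The CYP2E1 pathway (50% of clearance) increases to 6.3× activity: 0.5 × 6.3 = 3.15.
The remaining 9% of clearance is unaffected.
New clearance relative to baseline: 1.353 + 3.15 + 0.09 = 4.593.
AUC ∝ 1/CL: fold-change = 1 / 4.593 = 0.22.

0.22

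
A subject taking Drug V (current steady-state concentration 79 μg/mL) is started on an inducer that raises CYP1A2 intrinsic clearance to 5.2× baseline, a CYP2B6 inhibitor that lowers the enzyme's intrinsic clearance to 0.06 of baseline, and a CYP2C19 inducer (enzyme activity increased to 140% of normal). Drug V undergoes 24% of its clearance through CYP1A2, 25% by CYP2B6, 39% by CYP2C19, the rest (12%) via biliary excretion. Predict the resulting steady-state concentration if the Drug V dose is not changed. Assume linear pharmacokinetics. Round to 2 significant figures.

The CYP1A2 pathway (24% of clearance) rises to 5.2× activity: 0.24 × 5.2 = 1.248.
The CYP2B6 pathway (25% of clearance) is reduced to 0.06× activity: 0.25 × 0.06 = 0.015.
The CYP2C19 pathway (39% of clearance) is boosted to 1.4× activity: 0.39 × 1.4 = 0.546.
The remaining 12% of clearance is unaffected.
New clearance relative to baseline: 1.248 + 0.015 + 0.546 + 0.12 = 1.929.
Dividing the baseline by the relative clearance: 79 / 1.929 = 41 μg/mL.

41 μg/mL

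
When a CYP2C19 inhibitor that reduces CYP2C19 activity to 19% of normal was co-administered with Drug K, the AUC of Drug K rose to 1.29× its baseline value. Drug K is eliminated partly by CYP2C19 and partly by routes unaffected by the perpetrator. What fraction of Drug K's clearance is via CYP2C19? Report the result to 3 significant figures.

CL'/CL = 1 / 1.29 = 0.7752
0.19·fm + (1 − fm) = 0.7752
fm = (0.7752 − 1) / (0.19 − 1) = 0.278

0.278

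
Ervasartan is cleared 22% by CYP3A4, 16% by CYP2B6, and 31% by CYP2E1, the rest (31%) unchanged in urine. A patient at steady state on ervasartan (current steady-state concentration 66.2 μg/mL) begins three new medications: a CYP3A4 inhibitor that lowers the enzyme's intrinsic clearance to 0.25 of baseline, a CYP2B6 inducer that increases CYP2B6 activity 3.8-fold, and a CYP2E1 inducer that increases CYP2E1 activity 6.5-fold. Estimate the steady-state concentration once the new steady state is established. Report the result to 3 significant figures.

The CYP3A4 pathway (22% of clearance) falls to 0.25× activity: 0.22 × 0.25 = 0.055.
The CYP2B6 pathway (16% of clearance) increases to 3.8× activity: 0.16 × 3.8 = 0.608.
The CYP2E1 pathway (31% of clearance) is boosted to 6.5× activity: 0.31 × 6.5 = 2.015.
Non-CYP routes (31%) are unchanged.
Relative clearance = 0.055 + 0.608 + 2.015 + 0.31 = 2.988.
Dividing the baseline by the relative clearance: 66.2 / 2.988 = 22.2 μg/mL.

22.2 μg/mL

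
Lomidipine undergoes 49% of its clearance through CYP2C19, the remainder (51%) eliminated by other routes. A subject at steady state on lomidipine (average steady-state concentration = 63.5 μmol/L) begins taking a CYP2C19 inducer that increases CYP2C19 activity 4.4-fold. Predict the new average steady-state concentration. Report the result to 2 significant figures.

CYP2C19: 0.49 × 4.4 = 2.156
Other: 0.51 (unchanged)
CL_new/CL_old = 2.156 + 0.51 = 2.666.
New average steady-state concentration = baseline ÷ relative clearance = 63.5 / 2.666 = 24 μmol/L.

24 μmol/L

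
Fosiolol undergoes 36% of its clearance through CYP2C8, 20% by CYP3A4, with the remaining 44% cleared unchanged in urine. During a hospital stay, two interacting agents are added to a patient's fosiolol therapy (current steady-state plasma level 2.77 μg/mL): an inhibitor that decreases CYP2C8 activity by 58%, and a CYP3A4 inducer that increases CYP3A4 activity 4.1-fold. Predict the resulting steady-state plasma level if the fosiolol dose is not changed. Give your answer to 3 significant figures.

1.96 μg/mL

CYP2C8: 0.36 × 0.42 = 0.1512
CYP3A4: 0.2 × 4.1 = 0.82
Other: 0.44 (unchanged)
CL_new/CL_old = 0.1512 + 0.82 + 0.44 = 1.4112.
Steady-state plasma level ∝ 1/CL: new value = 2.77 / 1.4112 = 1.96 μg/mL.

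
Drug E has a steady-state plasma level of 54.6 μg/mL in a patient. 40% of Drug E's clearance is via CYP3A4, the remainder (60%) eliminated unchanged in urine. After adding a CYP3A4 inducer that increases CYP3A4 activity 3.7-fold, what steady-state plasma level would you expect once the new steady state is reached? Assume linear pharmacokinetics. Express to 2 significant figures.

CYP3A4: 0.4 × 3.7 = 1.48
Other: 0.6 (unchanged)
CL_new/CL_old = 1.48 + 0.6 = 2.08.
Steady-state plasma level ∝ 1/CL, so new value = 54.6 / 2.08 = 26 μg/mL.

26 μg/mL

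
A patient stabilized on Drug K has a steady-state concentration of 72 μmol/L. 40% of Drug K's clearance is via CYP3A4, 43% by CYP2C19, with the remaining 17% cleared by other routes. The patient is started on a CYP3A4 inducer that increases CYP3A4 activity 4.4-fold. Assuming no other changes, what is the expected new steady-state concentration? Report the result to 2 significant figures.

CYP3A4: 0.4 × 4.4 = 1.76
CYP2C19: 0.43 (unchanged)
Other: 0.17 (unchanged)
New clearance relative to baseline: 1.76 + 0.43 + 0.17 = 2.36.
Steady-state concentration ∝ 1/CL, so new value = 72 / 2.36 = 31 μmol/L.

31 μmol/L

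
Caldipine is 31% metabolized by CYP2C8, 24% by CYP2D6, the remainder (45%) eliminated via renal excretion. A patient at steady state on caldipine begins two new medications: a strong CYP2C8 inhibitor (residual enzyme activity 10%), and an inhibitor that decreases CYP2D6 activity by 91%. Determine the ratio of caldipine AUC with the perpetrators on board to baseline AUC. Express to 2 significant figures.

CYP2C8: 0.31 × 0.1 = 0.031
CYP2D6: 0.24 × 0.09 = 0.0216
Other: 0.45 (unchanged)
New clearance relative to baseline: 0.031 + 0.0216 + 0.45 = 0.5026.
Net AUC ratio = 1 / 0.5026 = 2.0.

2.0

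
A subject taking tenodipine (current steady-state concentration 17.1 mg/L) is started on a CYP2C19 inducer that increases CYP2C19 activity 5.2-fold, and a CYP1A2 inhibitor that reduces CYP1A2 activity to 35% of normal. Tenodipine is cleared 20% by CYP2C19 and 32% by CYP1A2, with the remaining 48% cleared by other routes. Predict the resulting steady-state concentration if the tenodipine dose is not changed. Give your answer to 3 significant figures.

10.5 mg/L

CYP2C19: 0.2 × 5.2 = 1.04
CYP1A2: 0.32 × 0.35 = 0.112
Other: 0.48 (unchanged)
CL_new/CL_old = 1.04 + 0.112 + 0.48 = 1.632.
New steady-state concentration = 17.1 / 1.632 = 10.5 mg/L (concentration scales inversely with clearance).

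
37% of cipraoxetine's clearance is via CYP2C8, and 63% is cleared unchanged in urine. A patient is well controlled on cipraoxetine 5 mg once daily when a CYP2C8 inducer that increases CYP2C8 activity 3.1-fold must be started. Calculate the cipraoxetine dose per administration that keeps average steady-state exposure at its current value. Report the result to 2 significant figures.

CYP2C8: 0.37 × 3.1 = 1.147
Other: 0.63 (unchanged)
New clearance relative to baseline: 1.147 + 0.63 = 1.777.
Css,avg = (dose rate)/CL, so holding Css fixed requires dose ∝ CL: 5 × 1.777 = 8.9 mg.

8.9 mg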